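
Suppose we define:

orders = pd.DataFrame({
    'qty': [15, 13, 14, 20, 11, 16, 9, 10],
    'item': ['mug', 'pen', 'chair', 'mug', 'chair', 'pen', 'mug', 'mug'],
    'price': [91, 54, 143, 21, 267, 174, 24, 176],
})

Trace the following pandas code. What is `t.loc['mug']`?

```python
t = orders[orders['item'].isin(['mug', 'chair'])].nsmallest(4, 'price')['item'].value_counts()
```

3

filter rows where item in ['mug', 'chair']:
   qty   item  price
0   15    mug     91
2   14  chair    143
3   20    mug     21
4   11  chair    267
6    9    mug     24
7   10    mug    176
take 4 rows with smallest price:
   qty   item  price
3   20    mug     21
6    9    mug     24
0   15    mug     91
2   14  chair    143
value_counts of item:
item
mug      3
chair    1
Name: count, dtype: int64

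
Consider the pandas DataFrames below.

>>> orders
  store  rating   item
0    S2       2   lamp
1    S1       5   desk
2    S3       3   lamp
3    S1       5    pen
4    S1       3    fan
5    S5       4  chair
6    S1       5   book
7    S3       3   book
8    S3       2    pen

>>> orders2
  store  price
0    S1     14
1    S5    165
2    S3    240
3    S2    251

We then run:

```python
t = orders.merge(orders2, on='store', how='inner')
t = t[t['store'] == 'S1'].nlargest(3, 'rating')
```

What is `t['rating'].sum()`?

merge on 'store' (how='inner') → 9 rows:
  store  rating   item  price
0    S2       2   lamp    251
1    S1       5   desk     14
2    S3       3   lamp    240
3    S1       5    pen     14
4    S1       3    fan     14
5    S5       4  chair    165
6    S1       5   book     14
7    S3       3   book    240
8    S3       2    pen    240
filter rows where store == 'S1':
  store  rating  item  price
1    S1       5  desk     14
3    S1       5   pen     14
4    S1       3   fan     14
6    S1       5  book     14
take 3 rows with largest rating:
  store  rating  item  price
1    S1       5  desk     14
3    S1       5   pen     14
6    S1       5  book     14
So sum() = 15.

15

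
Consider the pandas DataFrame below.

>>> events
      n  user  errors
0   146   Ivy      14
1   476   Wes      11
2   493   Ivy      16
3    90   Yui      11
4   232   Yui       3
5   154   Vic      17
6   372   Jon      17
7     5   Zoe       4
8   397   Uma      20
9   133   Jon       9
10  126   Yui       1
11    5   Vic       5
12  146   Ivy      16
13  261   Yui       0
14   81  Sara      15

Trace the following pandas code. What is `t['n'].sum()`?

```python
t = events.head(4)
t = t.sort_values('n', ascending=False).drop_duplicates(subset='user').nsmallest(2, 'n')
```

take first 4 rows:
     n user  errors
0  146  Ivy      14
1  476  Wes      11
2  493  Ivy      16
3   90  Yui      11
sort by n descending:
     n user  errors
2  493  Ivy      16
1  476  Wes      11
0  146  Ivy      14
3   90  Yui      11
drop duplicate user (keep=first):
     n user  errors
2  493  Ivy      16
1  476  Wes      11
3   90  Yui      11
take 2 rows with smallest n:
     n user  errors
3   90  Yui      11
1  476  Wes      11
sum of column 'n' → 566

566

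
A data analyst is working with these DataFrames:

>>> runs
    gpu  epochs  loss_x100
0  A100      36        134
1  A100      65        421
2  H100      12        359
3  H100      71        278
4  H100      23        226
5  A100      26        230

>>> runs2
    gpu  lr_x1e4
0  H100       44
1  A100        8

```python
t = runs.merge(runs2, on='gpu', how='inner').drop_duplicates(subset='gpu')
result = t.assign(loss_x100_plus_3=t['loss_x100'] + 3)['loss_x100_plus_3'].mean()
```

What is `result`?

merge on 'gpu' (how='inner') → 6 rows:
    gpu  epochs  loss_x100  lr_x1e4
0  A100      36        134        8
1  A100      65        421        8
2  H100      12        359       44
3  H100      71        278       44
4  H100      23        226       44
5  A100      26        230        8
drop duplicate gpu (keep=first):
    gpu  epochs  loss_x100  lr_x1e4
0  A100      36        134        8
2  H100      12        359       44
add column loss_x100_plus_3 = t['loss_x100'] + 3:
    gpu  epochs  loss_x100  lr_x1e4  loss_x100_plus_3
0  A100      36        134        8               137
2  H100      12        359       44               362
Reading off the mean of column 'loss_x100_plus_3', we get 249.5.

249.5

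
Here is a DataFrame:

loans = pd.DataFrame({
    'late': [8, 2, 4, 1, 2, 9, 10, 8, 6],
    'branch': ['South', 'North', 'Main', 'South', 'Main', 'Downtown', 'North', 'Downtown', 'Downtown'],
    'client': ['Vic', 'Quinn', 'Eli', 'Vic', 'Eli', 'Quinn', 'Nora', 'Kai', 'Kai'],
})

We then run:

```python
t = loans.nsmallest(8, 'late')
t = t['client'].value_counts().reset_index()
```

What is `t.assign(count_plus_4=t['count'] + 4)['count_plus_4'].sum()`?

take 8 rows with smallest late:
   late    branch client
3     1     South    Vic
1     2     North  Quinn
4     2      Main    Eli
2     4      Main    Eli
8     6  Downtown    Kai
0     8     South    Vic
7     8  Downtown    Kai
5     9  Downtown  Quinn
value_counts of client:
client
Vic      2
Quinn    2
Eli      2
Kai      2
Name: count, dtype: int64
reset_index():
  client  count
0    Vic      2
1  Quinn      2
2    Eli      2
3    Kai      2
add column count_plus_4 = t['count'] + 4:
  client  count  count_plus_4
0    Vic      2             6
1  Quinn      2             6
2    Eli      2             6
3    Kai      2             6

24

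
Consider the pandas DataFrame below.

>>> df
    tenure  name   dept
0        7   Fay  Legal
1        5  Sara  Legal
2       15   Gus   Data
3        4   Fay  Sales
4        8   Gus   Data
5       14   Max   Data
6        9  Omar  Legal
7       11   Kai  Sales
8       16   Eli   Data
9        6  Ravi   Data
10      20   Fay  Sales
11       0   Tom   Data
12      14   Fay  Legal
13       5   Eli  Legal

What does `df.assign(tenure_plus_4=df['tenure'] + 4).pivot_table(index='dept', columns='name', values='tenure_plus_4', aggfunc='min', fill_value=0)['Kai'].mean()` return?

5.0

add column tenure_plus_4 = df['tenure'] + 4:
    tenure  name   dept  tenure_plus_4
0        7   Fay  Legal             11
1        5  Sara  Legal              9
2       15   Gus   Data             19
3        4   Fay  Sales              8
4        8   Gus   Data             12
5       14   Max   Data             18
6        9  Omar  Legal             13
7       11   Kai  Sales             15
8       16   Eli   Data             20
9        6  Ravi   Data             10
10      20   Fay  Sales             24
11       0   Tom   Data              4
12      14   Fay  Legal             18
13       5   Eli  Legal              9
pivot: rows=dept, cols=name, min(tenure_plus_4):
name   Eli  Fay  Gus  Kai  Max  Omar  Ravi  Sara  Tom
dept                                                 
Data    20    0   12    0   18     0    10     0    4
Legal    9   11    0    0    0    13     0     9    0
Sales    0    8    0   15    0     0     0     0    0
mean of column 'Kai' → 5.0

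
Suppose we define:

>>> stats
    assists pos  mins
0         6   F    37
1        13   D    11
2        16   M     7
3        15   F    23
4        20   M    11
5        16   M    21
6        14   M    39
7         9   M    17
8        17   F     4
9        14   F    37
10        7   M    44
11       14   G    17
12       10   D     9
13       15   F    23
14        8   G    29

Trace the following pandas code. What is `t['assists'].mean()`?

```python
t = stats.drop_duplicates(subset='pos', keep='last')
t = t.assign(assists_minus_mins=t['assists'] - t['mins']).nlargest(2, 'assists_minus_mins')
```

12.5

drop duplicate pos (keep=last):
    assists pos  mins
10        7   M    44
12       10   D     9
13       15   F    23
14        8   G    29
add column assists_minus_mins = t['assists'] - t['mins']:
    assists pos  mins  assists_minus_mins
10        7   M    44                 -37
12       10   D     9                   1
13       15   F    23                  -8
14        8   G    29                 -21
take 2 rows with largest assists_minus_mins:
    assists pos  mins  assists_minus_mins
12       10   D     9                   1
13       15   F    23                  -8
Reading off the mean of column 'assists', we get 12.5.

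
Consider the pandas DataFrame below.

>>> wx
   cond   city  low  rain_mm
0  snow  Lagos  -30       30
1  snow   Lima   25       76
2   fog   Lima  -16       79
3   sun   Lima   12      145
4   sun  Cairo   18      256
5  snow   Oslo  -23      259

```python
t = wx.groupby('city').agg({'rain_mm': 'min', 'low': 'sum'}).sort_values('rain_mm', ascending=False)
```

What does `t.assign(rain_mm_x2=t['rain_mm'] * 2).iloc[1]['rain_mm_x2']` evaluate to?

512

group by city: min(rain_mm), sum(low):
       rain_mm  low
city               
Cairo      256   18
Lagos       30  -30
Lima        76   21
Oslo       259  -23
sort by rain_mm descending:
       rain_mm  low
city               
Oslo       259  -23
Cairo      256   18
Lima        76   21
Lagos       30  -30
add column rain_mm_x2 = t['rain_mm'] * 2:
       rain_mm  low  rain_mm_x2
city                           
Oslo       259  -23         518
Cairo      256   18         512
Lima        76   21         152
Lagos       30  -30          60
Finally, value at position 1, column 'rain_mm_x2' = 512.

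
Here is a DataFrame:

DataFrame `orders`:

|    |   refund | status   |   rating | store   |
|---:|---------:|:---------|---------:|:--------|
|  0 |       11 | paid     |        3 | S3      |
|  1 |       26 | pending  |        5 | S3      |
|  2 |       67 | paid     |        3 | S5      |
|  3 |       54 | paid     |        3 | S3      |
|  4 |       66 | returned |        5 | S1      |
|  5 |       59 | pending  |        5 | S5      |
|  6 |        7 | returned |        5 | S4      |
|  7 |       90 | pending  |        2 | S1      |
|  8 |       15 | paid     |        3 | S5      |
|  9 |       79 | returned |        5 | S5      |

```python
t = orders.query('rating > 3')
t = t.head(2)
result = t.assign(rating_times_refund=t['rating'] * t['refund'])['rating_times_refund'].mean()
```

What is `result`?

230.0

filter rows where rating > 3:
   refund    status  rating store
1      26   pending       5    S3
4      66  returned       5    S1
5      59   pending       5    S5
6       7  returned       5    S4
9      79  returned       5    S5
take first 2 rows:
   refund    status  rating store
1      26   pending       5    S3
4      66  returned       5    S1
add column rating_times_refund = t['rating'] * t['refund']:
   refund    status  rating store  rating_times_refund
1      26   pending       5    S3                  130
4      66  returned       5    S1                  330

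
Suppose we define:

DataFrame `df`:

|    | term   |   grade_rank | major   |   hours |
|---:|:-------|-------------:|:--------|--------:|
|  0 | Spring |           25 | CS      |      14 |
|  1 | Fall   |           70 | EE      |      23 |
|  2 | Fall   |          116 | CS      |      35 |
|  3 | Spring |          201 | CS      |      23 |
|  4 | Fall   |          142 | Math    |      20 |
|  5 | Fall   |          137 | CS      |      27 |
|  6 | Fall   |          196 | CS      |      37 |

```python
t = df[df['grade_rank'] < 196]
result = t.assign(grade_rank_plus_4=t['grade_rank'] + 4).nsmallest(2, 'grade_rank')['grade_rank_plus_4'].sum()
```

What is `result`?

103

filter rows where grade_rank < 196:
     term  grade_rank major  hours
0  Spring          25    CS     14
1    Fall          70    EE     23
2    Fall         116    CS     35
4    Fall         142  Math     20
5    Fall         137    CS     27
add column grade_rank_plus_4 = t['grade_rank'] + 4:
     term  grade_rank major  hours  grade_rank_plus_4
0  Spring          25    CS     14                 29
1    Fall          70    EE     23                 74
2    Fall         116    CS     35                120
4    Fall         142  Math     20                146
5    Fall         137    CS     27                141
take 2 rows with smallest grade_rank:
     term  grade_rank major  hours  grade_rank_plus_4
0  Spring          25    CS     14                 29
1    Fall          70    EE     23                 74
Taking the sum of column 'grade_rank_plus_4' gives 103.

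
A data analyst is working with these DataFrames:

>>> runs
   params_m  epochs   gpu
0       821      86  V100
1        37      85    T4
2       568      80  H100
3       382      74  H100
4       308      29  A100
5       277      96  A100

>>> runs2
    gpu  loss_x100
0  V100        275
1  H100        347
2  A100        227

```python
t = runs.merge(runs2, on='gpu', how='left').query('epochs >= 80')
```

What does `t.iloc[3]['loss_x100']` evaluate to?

227.0

merge on 'gpu' (how='left') → 6 rows:
   params_m  epochs   gpu  loss_x100
0       821      86  V100      275.0
1        37      85    T4        NaN
2       568      80  H100      347.0
3       382      74  H100      347.0
4       308      29  A100      227.0
5       277      96  A100      227.0
filter rows where epochs >= 80:
   params_m  epochs   gpu  loss_x100
0       821      86  V100      275.0
1        37      85    T4        NaN
2       568      80  H100      347.0
5       277      96  A100      227.0
Taking the value at position 3, column 'loss_x100' gives 227.0.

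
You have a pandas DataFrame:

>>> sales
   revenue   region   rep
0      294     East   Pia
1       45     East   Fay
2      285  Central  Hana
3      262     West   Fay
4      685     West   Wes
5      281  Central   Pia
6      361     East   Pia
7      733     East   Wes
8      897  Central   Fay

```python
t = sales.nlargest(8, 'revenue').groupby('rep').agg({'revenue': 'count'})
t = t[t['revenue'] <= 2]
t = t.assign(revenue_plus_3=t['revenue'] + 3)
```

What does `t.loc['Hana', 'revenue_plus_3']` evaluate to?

take 8 rows with largest revenue:
   revenue   region   rep
8      897  Central   Fay
7      733     East   Wes
4      685     West   Wes
6      361     East   Pia
0      294     East   Pia
2      285  Central  Hana
5      281  Central   Pia
3      262     West   Fay
group by rep, count of revenue:
      revenue
rep          
Fay         2
Hana        1
Pia         3
Wes         2
filter rows where revenue <= 2:
      revenue
rep          
Fay         2
Hana        1
Wes         2
add column revenue_plus_3 = t['revenue'] + 3:
      revenue  revenue_plus_3
rep                          
Fay         2               5
Hana        1               4
Wes         2               5

4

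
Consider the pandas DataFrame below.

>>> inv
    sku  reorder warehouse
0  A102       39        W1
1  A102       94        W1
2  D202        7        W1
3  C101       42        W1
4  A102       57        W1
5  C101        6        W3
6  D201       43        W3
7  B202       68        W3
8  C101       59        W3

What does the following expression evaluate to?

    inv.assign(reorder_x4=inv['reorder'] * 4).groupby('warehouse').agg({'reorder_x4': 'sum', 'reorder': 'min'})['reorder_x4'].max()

956

add column reorder_x4 = inv['reorder'] * 4:
    sku  reorder warehouse  reorder_x4
0  A102       39        W1         156
1  A102       94        W1         376
2  D202        7        W1          28
3  C101       42        W1         168
4  A102       57        W1         228
5  C101        6        W3          24
6  D201       43        W3         172
7  B202       68        W3         272
8  C101       59        W3         236
group by warehouse: sum(reorder_x4), min(reorder):
           reorder_x4  reorder
warehouse                     
W1                956        7
W3                704        6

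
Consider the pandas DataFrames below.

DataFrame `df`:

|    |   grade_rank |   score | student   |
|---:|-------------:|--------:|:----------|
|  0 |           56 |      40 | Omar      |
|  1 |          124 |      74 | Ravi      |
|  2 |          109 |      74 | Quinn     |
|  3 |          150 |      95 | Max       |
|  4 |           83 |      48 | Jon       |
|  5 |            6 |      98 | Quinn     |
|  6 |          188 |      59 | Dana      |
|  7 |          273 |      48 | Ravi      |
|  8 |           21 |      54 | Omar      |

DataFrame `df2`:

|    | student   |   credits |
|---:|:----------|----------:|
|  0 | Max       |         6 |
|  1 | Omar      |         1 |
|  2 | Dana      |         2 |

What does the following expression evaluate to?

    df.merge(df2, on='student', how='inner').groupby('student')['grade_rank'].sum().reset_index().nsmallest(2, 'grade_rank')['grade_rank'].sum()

merge on 'student' (how='inner') → 4 rows:
   grade_rank  score student  credits
0          56     40    Omar        1
1         150     95     Max        6
2         188     59    Dana        2
3          21     54    Omar        1
group by student, sum of grade_rank:
student
Dana    188
Max     150
Omar     77
Name: grade_rank, dtype: int64
reset_index():
  student  grade_rank
0    Dana         188
1     Max         150
2    Omar          77
take 2 rows with smallest grade_rank:
  student  grade_rank
2    Omar          77
1     Max         150
Hence 227.

227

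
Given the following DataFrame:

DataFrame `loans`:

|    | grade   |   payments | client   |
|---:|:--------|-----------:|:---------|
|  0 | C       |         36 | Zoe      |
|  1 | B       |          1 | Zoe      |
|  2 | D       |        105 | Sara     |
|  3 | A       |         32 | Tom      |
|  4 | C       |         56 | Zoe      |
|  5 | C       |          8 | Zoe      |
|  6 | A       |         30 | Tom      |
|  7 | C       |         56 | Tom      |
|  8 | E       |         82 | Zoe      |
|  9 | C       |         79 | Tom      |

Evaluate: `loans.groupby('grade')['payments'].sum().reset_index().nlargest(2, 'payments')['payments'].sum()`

group by grade, sum of payments:
grade
A     62
B      1
C    235
D    105
E     82
Name: payments, dtype: int64
reset_index():
  grade  payments
0     A        62
1     B         1
2     C       235
3     D       105
4     E        82
take 2 rows with largest payments:
  grade  payments
2     C       235
3     D       105
Then the sum of column 'payments': 340

340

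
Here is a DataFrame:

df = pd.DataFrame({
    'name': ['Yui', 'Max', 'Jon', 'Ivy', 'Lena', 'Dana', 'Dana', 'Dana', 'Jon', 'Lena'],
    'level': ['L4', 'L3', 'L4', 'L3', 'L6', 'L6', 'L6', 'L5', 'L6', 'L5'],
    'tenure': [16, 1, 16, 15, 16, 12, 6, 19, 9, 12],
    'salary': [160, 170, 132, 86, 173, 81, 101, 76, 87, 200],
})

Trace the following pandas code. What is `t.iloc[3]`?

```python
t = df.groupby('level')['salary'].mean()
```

110.5

group by level, mean of salary:
level
L3    128.0
L4    146.0
L5    138.0
L6    110.5
Name: salary, dtype: float64
Hence 110.5.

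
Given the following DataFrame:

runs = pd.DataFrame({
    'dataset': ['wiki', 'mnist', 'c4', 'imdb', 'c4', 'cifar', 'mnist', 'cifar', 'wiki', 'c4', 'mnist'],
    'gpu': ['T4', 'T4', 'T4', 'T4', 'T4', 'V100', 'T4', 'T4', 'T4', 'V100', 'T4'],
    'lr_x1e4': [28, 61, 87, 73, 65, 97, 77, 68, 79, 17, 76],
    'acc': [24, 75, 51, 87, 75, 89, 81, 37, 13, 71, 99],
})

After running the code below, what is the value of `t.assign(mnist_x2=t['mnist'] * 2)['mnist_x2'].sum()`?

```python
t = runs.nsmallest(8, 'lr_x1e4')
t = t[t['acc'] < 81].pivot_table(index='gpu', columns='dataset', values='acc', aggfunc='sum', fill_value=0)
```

150

take 8 rows with smallest lr_x1e4:
   dataset   gpu  lr_x1e4  acc
9       c4  V100       17   71
0     wiki    T4       28   24
1    mnist    T4       61   75
4       c4    T4       65   75
7    cifar    T4       68   37
3     imdb    T4       73   87
10   mnist    T4       76   99
6    mnist    T4       77   81
filter rows where acc < 81:
  dataset   gpu  lr_x1e4  acc
9      c4  V100       17   71
0    wiki    T4       28   24
1   mnist    T4       61   75
4      c4    T4       65   75
7   cifar    T4       68   37
pivot: rows=gpu, cols=dataset, sum(acc):
dataset  c4  cifar  mnist  wiki
gpu                            
T4       75     37     75    24
V100     71      0      0     0
add column mnist_x2 = t['mnist'] * 2:
dataset  c4  cifar  mnist  wiki  mnist_x2
gpu                                      
T4       75     37     75    24       150
V100     71      0      0     0         0
Taking the sum of column 'mnist_x2' gives 150.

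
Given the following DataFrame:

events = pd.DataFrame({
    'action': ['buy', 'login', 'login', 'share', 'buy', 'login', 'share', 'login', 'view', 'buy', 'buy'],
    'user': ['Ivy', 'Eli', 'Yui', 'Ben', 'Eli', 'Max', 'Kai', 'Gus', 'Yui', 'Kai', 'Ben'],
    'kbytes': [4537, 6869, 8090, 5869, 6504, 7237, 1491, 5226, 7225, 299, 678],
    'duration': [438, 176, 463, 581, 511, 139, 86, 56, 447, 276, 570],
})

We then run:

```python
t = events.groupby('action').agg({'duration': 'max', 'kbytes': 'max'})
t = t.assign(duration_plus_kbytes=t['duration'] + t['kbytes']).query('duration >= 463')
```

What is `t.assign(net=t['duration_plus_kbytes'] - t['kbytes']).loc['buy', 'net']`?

570

group by action: max(duration), max(kbytes):
        duration  kbytes
action                  
buy          570    6504
login        463    8090
share        581    5869
view         447    7225
add column duration_plus_kbytes = t['duration'] + t['kbytes']:
        duration  kbytes  duration_plus_kbytes
action                                        
buy          570    6504                  7074
login        463    8090                  8553
share        581    5869                  6450
view         447    7225                  7672
filter rows where duration >= 463:
        duration  kbytes  duration_plus_kbytes
action                                        
buy          570    6504                  7074
login        463    8090                  8553
share        581    5869                  6450
add column net = t['duration_plus_kbytes'] - t['kbytes']:
        duration  kbytes  duration_plus_kbytes  net
action                                             
buy          570    6504                  7074  570
login        463    8090                  8553  463
share        581    5869                  6450  581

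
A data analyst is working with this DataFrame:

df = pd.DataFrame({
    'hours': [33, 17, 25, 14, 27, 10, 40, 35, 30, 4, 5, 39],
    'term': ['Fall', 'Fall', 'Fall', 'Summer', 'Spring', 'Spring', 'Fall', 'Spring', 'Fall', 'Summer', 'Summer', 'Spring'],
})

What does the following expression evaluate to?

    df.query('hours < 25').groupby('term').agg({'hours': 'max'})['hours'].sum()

filter rows where hours < 25:
    hours    term
1      17    Fall
3      14  Summer
5      10  Spring
9       4  Summer
10      5  Summer
group by term, max of hours:
        hours
term         
Fall       17
Spring     10
Summer     14
Then the sum of column 'hours': 41

41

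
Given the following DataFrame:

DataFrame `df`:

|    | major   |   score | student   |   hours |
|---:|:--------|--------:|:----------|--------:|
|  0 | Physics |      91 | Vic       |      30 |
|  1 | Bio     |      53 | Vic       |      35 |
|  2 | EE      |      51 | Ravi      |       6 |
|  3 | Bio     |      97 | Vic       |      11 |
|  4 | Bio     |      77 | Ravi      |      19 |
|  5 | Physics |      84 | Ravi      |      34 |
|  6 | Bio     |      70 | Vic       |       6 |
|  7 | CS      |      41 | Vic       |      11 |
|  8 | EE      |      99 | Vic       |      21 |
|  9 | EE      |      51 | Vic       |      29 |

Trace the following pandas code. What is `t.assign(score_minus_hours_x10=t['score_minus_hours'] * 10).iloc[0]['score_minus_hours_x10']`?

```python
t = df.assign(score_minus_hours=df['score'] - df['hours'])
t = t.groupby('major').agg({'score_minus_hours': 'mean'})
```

add column score_minus_hours = df['score'] - df['hours']:
     major  score student  hours  score_minus_hours
0  Physics     91     Vic     30                 61
1      Bio     53     Vic     35                 18
2       EE     51    Ravi      6                 45
3      Bio     97     Vic     11                 86
4      Bio     77    Ravi     19                 58
5  Physics     84    Ravi     34                 50
6      Bio     70     Vic      6                 64
7       CS     41     Vic     11                 30
8       EE     99     Vic     21                 78
9       EE     51     Vic     29                 22
group by major, mean of score_minus_hours:
         score_minus_hours
major                     
Bio              56.500000
CS               30.000000
EE               48.333333
Physics          55.500000
add column score_minus_hours_x10 = t['score_minus_hours'] * 10:
         score_minus_hours  score_minus_hours_x10
major                                            
Bio              56.500000             565.000000
CS               30.000000             300.000000
EE               48.333333             483.333333
Physics          55.500000             555.000000
Then the value at position 0, column 'score_minus_hours_x10': 565.0

565.0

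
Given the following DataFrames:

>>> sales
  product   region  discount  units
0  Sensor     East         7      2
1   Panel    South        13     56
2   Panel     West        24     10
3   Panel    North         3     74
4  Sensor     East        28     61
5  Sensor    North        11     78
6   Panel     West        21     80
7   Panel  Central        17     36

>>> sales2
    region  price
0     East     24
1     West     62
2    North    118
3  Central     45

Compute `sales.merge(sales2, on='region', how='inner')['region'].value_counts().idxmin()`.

merge on 'region' (how='inner') → 7 rows:
  product   region  discount  units  price
0  Sensor     East         7      2     24
1   Panel     West        24     10     62
2   Panel    North         3     74    118
3  Sensor     East        28     61     24
4  Sensor    North        11     78    118
5   Panel     West        21     80     62
6   Panel  Central        17     36     45
value_counts of region:
region
East       2
West       2
North      2
Central    1
Name: count, dtype: int64
Hence Central.

Central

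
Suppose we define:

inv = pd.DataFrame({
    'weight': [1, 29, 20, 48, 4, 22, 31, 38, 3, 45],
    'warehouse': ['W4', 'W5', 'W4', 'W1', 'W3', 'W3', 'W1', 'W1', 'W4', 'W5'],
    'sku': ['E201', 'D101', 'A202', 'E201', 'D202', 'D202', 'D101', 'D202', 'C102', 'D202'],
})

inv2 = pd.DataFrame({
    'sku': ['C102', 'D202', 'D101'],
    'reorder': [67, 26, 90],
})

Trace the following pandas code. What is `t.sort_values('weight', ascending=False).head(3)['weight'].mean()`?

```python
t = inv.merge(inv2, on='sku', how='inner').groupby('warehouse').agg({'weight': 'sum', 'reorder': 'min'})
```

56.3333333333

merge on 'sku' (how='inner') → 7 rows:
   weight warehouse   sku  reorder
0      29        W5  D101       90
1       4        W3  D202       26
2      22        W3  D202       26
3      31        W1  D101       90
4      38        W1  D202       26
5       3        W4  C102       67
6      45        W5  D202       26
group by warehouse: sum(weight), min(reorder):
           weight  reorder
warehouse                 
W1             69       26
W3             26       26
W4              3       67
W5             74       26
sort by weight descending:
           weight  reorder
warehouse                 
W5             74       26
W1             69       26
W3             26       26
W4              3       67
take first 3 rows:
           weight  reorder
warehouse                 
W5             74       26
W1             69       26
W3             26       26
Finally, mean of column 'weight' = 56.3333333333.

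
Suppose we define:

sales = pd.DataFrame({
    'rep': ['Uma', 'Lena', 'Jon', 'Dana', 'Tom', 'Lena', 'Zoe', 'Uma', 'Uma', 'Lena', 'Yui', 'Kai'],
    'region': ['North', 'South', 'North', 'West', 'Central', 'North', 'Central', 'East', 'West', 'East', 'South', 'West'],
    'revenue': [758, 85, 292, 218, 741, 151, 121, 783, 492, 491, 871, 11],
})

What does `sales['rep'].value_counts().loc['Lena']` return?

value_counts of rep:
rep
Uma     3
Lena    3
Jon     1
Dana    1
Tom     1
Zoe     1
Yui     1
Kai     1
Name: count, dtype: int64
Taking the value at index 'Lena' gives 3.

3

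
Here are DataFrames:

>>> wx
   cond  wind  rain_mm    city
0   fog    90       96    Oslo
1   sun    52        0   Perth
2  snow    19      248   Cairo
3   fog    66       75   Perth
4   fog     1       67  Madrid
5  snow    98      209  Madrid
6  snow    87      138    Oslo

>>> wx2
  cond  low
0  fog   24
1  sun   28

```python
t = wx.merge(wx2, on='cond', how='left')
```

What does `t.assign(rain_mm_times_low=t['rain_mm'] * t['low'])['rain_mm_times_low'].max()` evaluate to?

2304.0

merge on 'cond' (how='left') → 7 rows:
   cond  wind  rain_mm    city   low
0   fog    90       96    Oslo  24.0
1   sun    52        0   Perth  28.0
2  snow    19      248   Cairo   NaN
3   fog    66       75   Perth  24.0
4   fog     1       67  Madrid  24.0
5  snow    98      209  Madrid   NaN
6  snow    87      138    Oslo   NaN
add column rain_mm_times_low = t['rain_mm'] * t['low']:
   cond  wind  rain_mm    city   low  rain_mm_times_low
0   fog    90       96    Oslo  24.0             2304.0
1   sun    52        0   Perth  28.0                0.0
2  snow    19      248   Cairo   NaN                NaN
3   fog    66       75   Perth  24.0             1800.0
4   fog     1       67  Madrid  24.0             1608.0
5  snow    98      209  Madrid   NaN                NaN
6  snow    87      138    Oslo   NaN                NaN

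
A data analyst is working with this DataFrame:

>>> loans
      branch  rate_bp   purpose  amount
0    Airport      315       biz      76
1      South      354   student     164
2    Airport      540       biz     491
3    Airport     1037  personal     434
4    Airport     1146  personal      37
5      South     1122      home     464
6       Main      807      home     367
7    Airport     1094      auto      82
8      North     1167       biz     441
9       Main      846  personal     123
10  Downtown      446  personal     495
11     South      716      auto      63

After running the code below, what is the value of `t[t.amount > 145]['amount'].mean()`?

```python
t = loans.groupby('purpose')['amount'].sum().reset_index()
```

group by purpose, sum of amount:
purpose
auto         145
biz         1008
home         831
personal    1089
student      164
Name: amount, dtype: int64
reset_index():
    purpose  amount
0      auto     145
1       biz    1008
2      home     831
3  personal    1089
4   student     164
filter rows where amount > 145:
    purpose  amount
1       biz    1008
2      home     831
3  personal    1089
4   student     164
Hence 773.0.

773.0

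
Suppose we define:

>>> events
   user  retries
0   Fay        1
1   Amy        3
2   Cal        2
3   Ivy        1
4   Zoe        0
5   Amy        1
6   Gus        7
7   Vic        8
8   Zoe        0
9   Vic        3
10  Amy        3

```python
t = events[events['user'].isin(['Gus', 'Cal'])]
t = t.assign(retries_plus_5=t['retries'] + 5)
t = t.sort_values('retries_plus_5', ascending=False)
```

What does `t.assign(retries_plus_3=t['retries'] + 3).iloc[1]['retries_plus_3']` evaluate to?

filter rows where user in ['Gus', 'Cal']:
  user  retries
2  Cal        2
6  Gus        7
add column retries_plus_5 = t['retries'] + 5:
  user  retries  retries_plus_5
2  Cal        2               7
6  Gus        7              12
sort by retries_plus_5 descending:
  user  retries  retries_plus_5
6  Gus        7              12
2  Cal        2               7
add column retries_plus_3 = t['retries'] + 3:
  user  retries  retries_plus_5  retries_plus_3
6  Gus        7              12              10
2  Cal        2               7               5
Finally, value at position 1, column 'retries_plus_3' = 5.

5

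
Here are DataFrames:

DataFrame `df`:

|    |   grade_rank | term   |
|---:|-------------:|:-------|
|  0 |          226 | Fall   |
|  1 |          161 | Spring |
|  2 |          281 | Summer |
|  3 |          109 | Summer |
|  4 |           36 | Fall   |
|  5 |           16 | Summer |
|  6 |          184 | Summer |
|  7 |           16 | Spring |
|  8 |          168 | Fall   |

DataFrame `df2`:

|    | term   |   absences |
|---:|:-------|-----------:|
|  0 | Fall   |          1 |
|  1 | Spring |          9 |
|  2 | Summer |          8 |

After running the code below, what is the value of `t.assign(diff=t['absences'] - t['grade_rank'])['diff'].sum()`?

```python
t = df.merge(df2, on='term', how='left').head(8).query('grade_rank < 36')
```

merge on 'term' (how='left') → 9 rows:
   grade_rank    term  absences
0         226    Fall         1
1         161  Spring         9
2         281  Summer         8
3         109  Summer         8
4          36    Fall         1
5          16  Summer         8
6         184  Summer         8
7          16  Spring         9
8         168    Fall         1
take first 8 rows:
   grade_rank    term  absences
0         226    Fall         1
1         161  Spring         9
2         281  Summer         8
3         109  Summer         8
4          36    Fall         1
5          16  Summer         8
6         184  Summer         8
7          16  Spring         9
filter rows where grade_rank < 36:
   grade_rank    term  absences
5          16  Summer         8
7          16  Spring         9
add column diff = t['absences'] - t['grade_rank']:
   grade_rank    term  absences  diff
5          16  Summer         8    -8
7          16  Spring         9    -7

-15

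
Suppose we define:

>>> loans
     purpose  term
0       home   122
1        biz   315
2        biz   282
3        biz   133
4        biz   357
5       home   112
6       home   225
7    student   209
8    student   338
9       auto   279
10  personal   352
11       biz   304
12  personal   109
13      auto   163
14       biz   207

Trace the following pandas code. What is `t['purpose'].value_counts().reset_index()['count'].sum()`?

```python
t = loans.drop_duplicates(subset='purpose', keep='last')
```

drop duplicate purpose (keep=last):
     purpose  term
6       home   225
8    student   338
12  personal   109
13      auto   163
14       biz   207
value_counts of purpose:
purpose
home        1
student     1
personal    1
auto        1
biz         1
Name: count, dtype: int64
reset_index():
    purpose  count
0      home      1
1   student      1
2  personal      1
3      auto      1
4       biz      1

5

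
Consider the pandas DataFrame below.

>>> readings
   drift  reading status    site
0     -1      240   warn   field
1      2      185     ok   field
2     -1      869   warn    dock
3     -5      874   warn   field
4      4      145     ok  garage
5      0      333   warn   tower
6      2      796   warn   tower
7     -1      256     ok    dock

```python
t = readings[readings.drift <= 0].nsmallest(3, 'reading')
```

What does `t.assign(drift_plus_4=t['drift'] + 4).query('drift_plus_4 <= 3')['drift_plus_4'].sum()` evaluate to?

filter rows where drift <= 0:
   drift  reading status   site
0     -1      240   warn  field
2     -1      869   warn   dock
3     -5      874   warn  field
5      0      333   warn  tower
7     -1      256     ok   dock
take 3 rows with smallest reading:
   drift  reading status   site
0     -1      240   warn  field
7     -1      256     ok   dock
5      0      333   warn  tower
add column drift_plus_4 = t['drift'] + 4:
   drift  reading status   site  drift_plus_4
0     -1      240   warn  field             3
7     -1      256     ok   dock             3
5      0      333   warn  tower             4
filter rows where drift_plus_4 <= 3:
   drift  reading status   site  drift_plus_4
0     -1      240   warn  field             3
7     -1      256     ok   dock             3
Reading off the sum of column 'drift_plus_4', we get 6.

6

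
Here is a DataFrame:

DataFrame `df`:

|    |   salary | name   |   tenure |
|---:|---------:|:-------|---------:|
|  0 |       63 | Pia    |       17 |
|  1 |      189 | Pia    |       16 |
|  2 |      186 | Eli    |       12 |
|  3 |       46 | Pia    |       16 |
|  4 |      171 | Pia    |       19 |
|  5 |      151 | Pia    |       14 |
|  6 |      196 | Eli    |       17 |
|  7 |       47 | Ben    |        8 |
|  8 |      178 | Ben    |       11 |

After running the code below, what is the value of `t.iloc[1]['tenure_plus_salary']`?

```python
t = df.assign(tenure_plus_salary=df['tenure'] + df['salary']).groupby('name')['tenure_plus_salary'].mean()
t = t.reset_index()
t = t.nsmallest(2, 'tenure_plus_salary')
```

140.4

add column tenure_plus_salary = df['tenure'] + df['salary']:
   salary name  tenure  tenure_plus_salary
0      63  Pia      17                  80
1     189  Pia      16                 205
2     186  Eli      12                 198
3      46  Pia      16                  62
4     171  Pia      19                 190
5     151  Pia      14                 165
6     196  Eli      17                 213
7      47  Ben       8                  55
8     178  Ben      11                 189
group by name, mean of tenure_plus_salary:
name
Ben    122.0
Eli    205.5
Pia    140.4
Name: tenure_plus_salary, dtype: float64
reset_index():
  name  tenure_plus_salary
0  Ben               122.0
1  Eli               205.5
2  Pia               140.4
take 2 rows with smallest tenure_plus_salary:
  name  tenure_plus_salary
0  Ben               122.0
2  Pia               140.4
Hence 140.4.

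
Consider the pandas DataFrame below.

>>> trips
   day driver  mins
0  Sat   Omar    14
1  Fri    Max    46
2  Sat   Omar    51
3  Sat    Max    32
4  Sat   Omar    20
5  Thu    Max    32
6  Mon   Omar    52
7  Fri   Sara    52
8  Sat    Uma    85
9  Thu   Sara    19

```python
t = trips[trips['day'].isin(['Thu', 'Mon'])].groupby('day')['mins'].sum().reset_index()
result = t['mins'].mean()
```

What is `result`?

filter rows where day in ['Thu', 'Mon']:
   day driver  mins
5  Thu    Max    32
6  Mon   Omar    52
9  Thu   Sara    19
group by day, sum of mins:
day
Mon    52
Thu    51
Name: mins, dtype: int64
reset_index():
   day  mins
0  Mon    52
1  Thu    51
Finally, mean of column 'mins' = 51.5.

51.5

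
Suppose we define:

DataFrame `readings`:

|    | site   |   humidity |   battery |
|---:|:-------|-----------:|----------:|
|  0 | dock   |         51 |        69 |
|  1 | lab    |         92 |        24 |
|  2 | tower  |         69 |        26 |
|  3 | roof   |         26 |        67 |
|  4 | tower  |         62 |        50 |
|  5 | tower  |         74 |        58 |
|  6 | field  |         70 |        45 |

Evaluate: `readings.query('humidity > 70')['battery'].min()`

24

filter rows where humidity > 70:
    site  humidity  battery
1    lab        92       24
5  tower        74       58
min of column 'battery' → 24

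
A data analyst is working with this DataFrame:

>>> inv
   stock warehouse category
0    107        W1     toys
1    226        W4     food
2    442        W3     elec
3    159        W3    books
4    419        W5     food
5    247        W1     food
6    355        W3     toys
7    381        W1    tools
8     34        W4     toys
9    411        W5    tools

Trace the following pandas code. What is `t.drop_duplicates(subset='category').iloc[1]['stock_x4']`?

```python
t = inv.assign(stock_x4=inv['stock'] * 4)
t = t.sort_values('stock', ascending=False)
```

add column stock_x4 = inv['stock'] * 4:
   stock warehouse category  stock_x4
0    107        W1     toys       428
1    226        W4     food       904
2    442        W3     elec      1768
3    159        W3    books       636
4    419        W5     food      1676
5    247        W1     food       988
6    355        W3     toys      1420
7    381        W1    tools      1524
8     34        W4     toys       136
9    411        W5    tools      1644
sort by stock descending:
   stock warehouse category  stock_x4
2    442        W3     elec      1768
4    419        W5     food      1676
9    411        W5    tools      1644
7    381        W1    tools      1524
6    355        W3     toys      1420
5    247        W1     food       988
1    226        W4     food       904
3    159        W3    books       636
0    107        W1     toys       428
8     34        W4     toys       136
drop duplicate category (keep=first):
   stock warehouse category  stock_x4
2    442        W3     elec      1768
4    419        W5     food      1676
9    411        W5    tools      1644
6    355        W3     toys      1420
3    159        W3    books       636

1676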